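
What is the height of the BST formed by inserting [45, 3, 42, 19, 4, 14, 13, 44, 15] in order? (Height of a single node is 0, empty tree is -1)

Insertion order: [45, 3, 42, 19, 4, 14, 13, 44, 15]
Tree (level-order array): [45, 3, None, None, 42, 19, 44, 4, None, None, None, None, 14, 13, 15]
Compute height bottom-up (empty subtree = -1):
  height(13) = 1 + max(-1, -1) = 0
  height(15) = 1 + max(-1, -1) = 0
  height(14) = 1 + max(0, 0) = 1
  height(4) = 1 + max(-1, 1) = 2
  height(19) = 1 + max(2, -1) = 3
  height(44) = 1 + max(-1, -1) = 0
  height(42) = 1 + max(3, 0) = 4
  height(3) = 1 + max(-1, 4) = 5
  height(45) = 1 + max(5, -1) = 6
Height = 6


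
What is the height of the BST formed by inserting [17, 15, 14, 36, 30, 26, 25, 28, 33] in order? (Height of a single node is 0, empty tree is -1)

Insertion order: [17, 15, 14, 36, 30, 26, 25, 28, 33]
Tree (level-order array): [17, 15, 36, 14, None, 30, None, None, None, 26, 33, 25, 28]
Compute height bottom-up (empty subtree = -1):
  height(14) = 1 + max(-1, -1) = 0
  height(15) = 1 + max(0, -1) = 1
  height(25) = 1 + max(-1, -1) = 0
  height(28) = 1 + max(-1, -1) = 0
  height(26) = 1 + max(0, 0) = 1
  height(33) = 1 + max(-1, -1) = 0
  height(30) = 1 + max(1, 0) = 2
  height(36) = 1 + max(2, -1) = 3
  height(17) = 1 + max(1, 3) = 4
Height = 4


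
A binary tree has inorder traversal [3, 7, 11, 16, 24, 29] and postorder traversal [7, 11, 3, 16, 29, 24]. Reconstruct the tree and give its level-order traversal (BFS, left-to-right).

Inorder:   [3, 7, 11, 16, 24, 29]
Postorder: [7, 11, 3, 16, 29, 24]
Algorithm: postorder visits root last, so walk postorder right-to-left;
each value is the root of the current inorder slice — split it at that
value, recurse on the right subtree first, then the left.
Recursive splits:
  root=24; inorder splits into left=[3, 7, 11, 16], right=[29]
  root=29; inorder splits into left=[], right=[]
  root=16; inorder splits into left=[3, 7, 11], right=[]
  root=3; inorder splits into left=[], right=[7, 11]
  root=11; inorder splits into left=[7], right=[]
  root=7; inorder splits into left=[], right=[]
Reconstructed level-order: [24, 16, 29, 3, 11, 7]


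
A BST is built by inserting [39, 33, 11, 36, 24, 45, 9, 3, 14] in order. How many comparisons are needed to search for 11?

Search path for 11: 39 -> 33 -> 11
Found: True
Comparisons: 3


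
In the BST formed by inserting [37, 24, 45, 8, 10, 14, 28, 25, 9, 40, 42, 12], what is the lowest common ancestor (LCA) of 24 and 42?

Tree insertion order: [37, 24, 45, 8, 10, 14, 28, 25, 9, 40, 42, 12]
Tree (level-order array): [37, 24, 45, 8, 28, 40, None, None, 10, 25, None, None, 42, 9, 14, None, None, None, None, None, None, 12]
In a BST, the LCA of p=24, q=42 is the first node v on the
root-to-leaf path with p <= v <= q (go left if both < v, right if both > v).
Walk from root:
  at 37: 24 <= 37 <= 42, this is the LCA
LCA = 37


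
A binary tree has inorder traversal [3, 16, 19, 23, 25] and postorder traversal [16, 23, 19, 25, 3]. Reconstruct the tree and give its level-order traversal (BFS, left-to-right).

Inorder:   [3, 16, 19, 23, 25]
Postorder: [16, 23, 19, 25, 3]
Algorithm: postorder visits root last, so walk postorder right-to-left;
each value is the root of the current inorder slice — split it at that
value, recurse on the right subtree first, then the left.
Recursive splits:
  root=3; inorder splits into left=[], right=[16, 19, 23, 25]
  root=25; inorder splits into left=[16, 19, 23], right=[]
  root=19; inorder splits into left=[16], right=[23]
  root=23; inorder splits into left=[], right=[]
  root=16; inorder splits into left=[], right=[]
Reconstructed level-order: [3, 25, 19, 16, 23]


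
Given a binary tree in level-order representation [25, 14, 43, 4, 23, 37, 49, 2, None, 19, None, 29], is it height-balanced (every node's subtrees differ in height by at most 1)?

Tree (level-order array): [25, 14, 43, 4, 23, 37, 49, 2, None, 19, None, 29]
Definition: a tree is height-balanced if, at every node, |h(left) - h(right)| <= 1 (empty subtree has height -1).
Bottom-up per-node check:
  node 2: h_left=-1, h_right=-1, diff=0 [OK], height=0
  node 4: h_left=0, h_right=-1, diff=1 [OK], height=1
  node 19: h_left=-1, h_right=-1, diff=0 [OK], height=0
  node 23: h_left=0, h_right=-1, diff=1 [OK], height=1
  node 14: h_left=1, h_right=1, diff=0 [OK], height=2
  node 29: h_left=-1, h_right=-1, diff=0 [OK], height=0
  node 37: h_left=0, h_right=-1, diff=1 [OK], height=1
  node 49: h_left=-1, h_right=-1, diff=0 [OK], height=0
  node 43: h_left=1, h_right=0, diff=1 [OK], height=2
  node 25: h_left=2, h_right=2, diff=0 [OK], height=3
All nodes satisfy the balance condition.
Result: Balanced


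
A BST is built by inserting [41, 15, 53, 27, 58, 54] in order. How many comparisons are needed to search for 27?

Search path for 27: 41 -> 15 -> 27
Found: True
Comparisons: 3


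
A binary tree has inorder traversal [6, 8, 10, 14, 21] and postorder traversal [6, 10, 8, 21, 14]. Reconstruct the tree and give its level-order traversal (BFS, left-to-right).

Inorder:   [6, 8, 10, 14, 21]
Postorder: [6, 10, 8, 21, 14]
Algorithm: postorder visits root last, so walk postorder right-to-left;
each value is the root of the current inorder slice — split it at that
value, recurse on the right subtree first, then the left.
Recursive splits:
  root=14; inorder splits into left=[6, 8, 10], right=[21]
  root=21; inorder splits into left=[], right=[]
  root=8; inorder splits into left=[6], right=[10]
  root=10; inorder splits into left=[], right=[]
  root=6; inorder splits into left=[], right=[]
Reconstructed level-order: [14, 8, 21, 6, 10]


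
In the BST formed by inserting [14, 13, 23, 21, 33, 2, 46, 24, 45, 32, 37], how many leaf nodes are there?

Tree built from: [14, 13, 23, 21, 33, 2, 46, 24, 45, 32, 37]
Tree (level-order array): [14, 13, 23, 2, None, 21, 33, None, None, None, None, 24, 46, None, 32, 45, None, None, None, 37]
Rule: A leaf has 0 children.
Per-node child counts:
  node 14: 2 child(ren)
  node 13: 1 child(ren)
  node 2: 0 child(ren)
  node 23: 2 child(ren)
  node 21: 0 child(ren)
  node 33: 2 child(ren)
  node 24: 1 child(ren)
  node 32: 0 child(ren)
  node 46: 1 child(ren)
  node 45: 1 child(ren)
  node 37: 0 child(ren)
Matching nodes: [2, 21, 32, 37]
Count of leaf nodes: 4


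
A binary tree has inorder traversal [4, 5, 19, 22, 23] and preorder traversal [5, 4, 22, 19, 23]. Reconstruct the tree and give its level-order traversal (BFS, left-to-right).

Inorder:  [4, 5, 19, 22, 23]
Preorder: [5, 4, 22, 19, 23]
Algorithm: preorder visits root first, so consume preorder in order;
for each root, split the current inorder slice at that value into
left-subtree inorder and right-subtree inorder, then recurse.
Recursive splits:
  root=5; inorder splits into left=[4], right=[19, 22, 23]
  root=4; inorder splits into left=[], right=[]
  root=22; inorder splits into left=[19], right=[23]
  root=19; inorder splits into left=[], right=[]
  root=23; inorder splits into left=[], right=[]
Reconstructed level-order: [5, 4, 22, 19, 23]


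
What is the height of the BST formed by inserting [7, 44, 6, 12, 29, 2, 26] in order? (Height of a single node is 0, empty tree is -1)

Insertion order: [7, 44, 6, 12, 29, 2, 26]
Tree (level-order array): [7, 6, 44, 2, None, 12, None, None, None, None, 29, 26]
Compute height bottom-up (empty subtree = -1):
  height(2) = 1 + max(-1, -1) = 0
  height(6) = 1 + max(0, -1) = 1
  height(26) = 1 + max(-1, -1) = 0
  height(29) = 1 + max(0, -1) = 1
  height(12) = 1 + max(-1, 1) = 2
  height(44) = 1 + max(2, -1) = 3
  height(7) = 1 + max(1, 3) = 4
Height = 4


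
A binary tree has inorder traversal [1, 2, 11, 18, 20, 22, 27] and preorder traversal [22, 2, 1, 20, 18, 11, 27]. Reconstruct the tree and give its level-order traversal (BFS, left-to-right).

Inorder:  [1, 2, 11, 18, 20, 22, 27]
Preorder: [22, 2, 1, 20, 18, 11, 27]
Algorithm: preorder visits root first, so consume preorder in order;
for each root, split the current inorder slice at that value into
left-subtree inorder and right-subtree inorder, then recurse.
Recursive splits:
  root=22; inorder splits into left=[1, 2, 11, 18, 20], right=[27]
  root=2; inorder splits into left=[1], right=[11, 18, 20]
  root=1; inorder splits into left=[], right=[]
  root=20; inorder splits into left=[11, 18], right=[]
  root=18; inorder splits into left=[11], right=[]
  root=11; inorder splits into left=[], right=[]
  root=27; inorder splits into left=[], right=[]
Reconstructed level-order: [22, 2, 27, 1, 20, 18, 11]


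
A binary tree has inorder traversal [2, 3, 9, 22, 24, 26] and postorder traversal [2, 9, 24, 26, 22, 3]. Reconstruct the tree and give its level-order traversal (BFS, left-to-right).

Inorder:   [2, 3, 9, 22, 24, 26]
Postorder: [2, 9, 24, 26, 22, 3]
Algorithm: postorder visits root last, so walk postorder right-to-left;
each value is the root of the current inorder slice — split it at that
value, recurse on the right subtree first, then the left.
Recursive splits:
  root=3; inorder splits into left=[2], right=[9, 22, 24, 26]
  root=22; inorder splits into left=[9], right=[24, 26]
  root=26; inorder splits into left=[24], right=[]
  root=24; inorder splits into left=[], right=[]
  root=9; inorder splits into left=[], right=[]
  root=2; inorder splits into left=[], right=[]
Reconstructed level-order: [3, 2, 22, 9, 26, 24]


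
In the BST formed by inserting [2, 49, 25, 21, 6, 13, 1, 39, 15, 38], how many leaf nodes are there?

Tree built from: [2, 49, 25, 21, 6, 13, 1, 39, 15, 38]
Tree (level-order array): [2, 1, 49, None, None, 25, None, 21, 39, 6, None, 38, None, None, 13, None, None, None, 15]
Rule: A leaf has 0 children.
Per-node child counts:
  node 2: 2 child(ren)
  node 1: 0 child(ren)
  node 49: 1 child(ren)
  node 25: 2 child(ren)
  node 21: 1 child(ren)
  node 6: 1 child(ren)
  node 13: 1 child(ren)
  node 15: 0 child(ren)
  node 39: 1 child(ren)
  node 38: 0 child(ren)
Matching nodes: [1, 15, 38]
Count of leaf nodes: 3


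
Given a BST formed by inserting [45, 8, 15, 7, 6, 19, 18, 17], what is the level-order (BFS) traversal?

Tree insertion order: [45, 8, 15, 7, 6, 19, 18, 17]
Tree (level-order array): [45, 8, None, 7, 15, 6, None, None, 19, None, None, 18, None, 17]
BFS from the root, enqueuing left then right child of each popped node:
  queue [45] -> pop 45, enqueue [8], visited so far: [45]
  queue [8] -> pop 8, enqueue [7, 15], visited so far: [45, 8]
  queue [7, 15] -> pop 7, enqueue [6], visited so far: [45, 8, 7]
  queue [15, 6] -> pop 15, enqueue [19], visited so far: [45, 8, 7, 15]
  queue [6, 19] -> pop 6, enqueue [none], visited so far: [45, 8, 7, 15, 6]
  queue [19] -> pop 19, enqueue [18], visited so far: [45, 8, 7, 15, 6, 19]
  queue [18] -> pop 18, enqueue [17], visited so far: [45, 8, 7, 15, 6, 19, 18]
  queue [17] -> pop 17, enqueue [none], visited so far: [45, 8, 7, 15, 6, 19, 18, 17]
Result: [45, 8, 7, 15, 6, 19, 18, 17]


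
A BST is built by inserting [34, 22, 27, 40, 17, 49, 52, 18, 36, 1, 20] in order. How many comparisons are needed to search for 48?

Search path for 48: 34 -> 40 -> 49
Found: False
Comparisons: 3


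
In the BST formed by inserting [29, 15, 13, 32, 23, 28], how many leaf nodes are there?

Tree built from: [29, 15, 13, 32, 23, 28]
Tree (level-order array): [29, 15, 32, 13, 23, None, None, None, None, None, 28]
Rule: A leaf has 0 children.
Per-node child counts:
  node 29: 2 child(ren)
  node 15: 2 child(ren)
  node 13: 0 child(ren)
  node 23: 1 child(ren)
  node 28: 0 child(ren)
  node 32: 0 child(ren)
Matching nodes: [13, 28, 32]
Count of leaf nodes: 3


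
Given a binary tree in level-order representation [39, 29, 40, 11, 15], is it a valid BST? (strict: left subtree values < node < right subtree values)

Level-order array: [39, 29, 40, 11, 15]
Validate using subtree bounds (lo, hi): at each node, require lo < value < hi,
then recurse left with hi=value and right with lo=value.
Preorder trace (stopping at first violation):
  at node 39 with bounds (-inf, +inf): OK
  at node 29 with bounds (-inf, 39): OK
  at node 11 with bounds (-inf, 29): OK
  at node 15 with bounds (29, 39): VIOLATION
Node 15 violates its bound: not (29 < 15 < 39).
Result: Not a valid BST


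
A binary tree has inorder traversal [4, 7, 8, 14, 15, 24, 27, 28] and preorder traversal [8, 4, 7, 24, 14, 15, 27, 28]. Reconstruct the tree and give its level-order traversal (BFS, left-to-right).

Inorder:  [4, 7, 8, 14, 15, 24, 27, 28]
Preorder: [8, 4, 7, 24, 14, 15, 27, 28]
Algorithm: preorder visits root first, so consume preorder in order;
for each root, split the current inorder slice at that value into
left-subtree inorder and right-subtree inorder, then recurse.
Recursive splits:
  root=8; inorder splits into left=[4, 7], right=[14, 15, 24, 27, 28]
  root=4; inorder splits into left=[], right=[7]
  root=7; inorder splits into left=[], right=[]
  root=24; inorder splits into left=[14, 15], right=[27, 28]
  root=14; inorder splits into left=[], right=[15]
  root=15; inorder splits into left=[], right=[]
  root=27; inorder splits into left=[], right=[28]
  root=28; inorder splits into left=[], right=[]
Reconstructed level-order: [8, 4, 24, 7, 14, 27, 15, 28]


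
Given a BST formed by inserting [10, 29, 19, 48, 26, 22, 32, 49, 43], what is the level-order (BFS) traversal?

Tree insertion order: [10, 29, 19, 48, 26, 22, 32, 49, 43]
Tree (level-order array): [10, None, 29, 19, 48, None, 26, 32, 49, 22, None, None, 43]
BFS from the root, enqueuing left then right child of each popped node:
  queue [10] -> pop 10, enqueue [29], visited so far: [10]
  queue [29] -> pop 29, enqueue [19, 48], visited so far: [10, 29]
  queue [19, 48] -> pop 19, enqueue [26], visited so far: [10, 29, 19]
  queue [48, 26] -> pop 48, enqueue [32, 49], visited so far: [10, 29, 19, 48]
  queue [26, 32, 49] -> pop 26, enqueue [22], visited so far: [10, 29, 19, 48, 26]
  queue [32, 49, 22] -> pop 32, enqueue [43], visited so far: [10, 29, 19, 48, 26, 32]
  queue [49, 22, 43] -> pop 49, enqueue [none], visited so far: [10, 29, 19, 48, 26, 32, 49]
  queue [22, 43] -> pop 22, enqueue [none], visited so far: [10, 29, 19, 48, 26, 32, 49, 22]
  queue [43] -> pop 43, enqueue [none], visited so far: [10, 29, 19, 48, 26, 32, 49, 22, 43]
Result: [10, 29, 19, 48, 26, 32, 49, 22, 43]


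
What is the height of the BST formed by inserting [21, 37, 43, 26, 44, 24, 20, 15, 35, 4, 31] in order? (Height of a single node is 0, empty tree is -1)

Insertion order: [21, 37, 43, 26, 44, 24, 20, 15, 35, 4, 31]
Tree (level-order array): [21, 20, 37, 15, None, 26, 43, 4, None, 24, 35, None, 44, None, None, None, None, 31]
Compute height bottom-up (empty subtree = -1):
  height(4) = 1 + max(-1, -1) = 0
  height(15) = 1 + max(0, -1) = 1
  height(20) = 1 + max(1, -1) = 2
  height(24) = 1 + max(-1, -1) = 0
  height(31) = 1 + max(-1, -1) = 0
  height(35) = 1 + max(0, -1) = 1
  height(26) = 1 + max(0, 1) = 2
  height(44) = 1 + max(-1, -1) = 0
  height(43) = 1 + max(-1, 0) = 1
  height(37) = 1 + max(2, 1) = 3
  height(21) = 1 + max(2, 3) = 4
Height = 4


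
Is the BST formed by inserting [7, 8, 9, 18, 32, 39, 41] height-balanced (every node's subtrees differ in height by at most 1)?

Tree (level-order array): [7, None, 8, None, 9, None, 18, None, 32, None, 39, None, 41]
Definition: a tree is height-balanced if, at every node, |h(left) - h(right)| <= 1 (empty subtree has height -1).
Bottom-up per-node check:
  node 41: h_left=-1, h_right=-1, diff=0 [OK], height=0
  node 39: h_left=-1, h_right=0, diff=1 [OK], height=1
  node 32: h_left=-1, h_right=1, diff=2 [FAIL (|-1-1|=2 > 1)], height=2
  node 18: h_left=-1, h_right=2, diff=3 [FAIL (|-1-2|=3 > 1)], height=3
  node 9: h_left=-1, h_right=3, diff=4 [FAIL (|-1-3|=4 > 1)], height=4
  node 8: h_left=-1, h_right=4, diff=5 [FAIL (|-1-4|=5 > 1)], height=5
  node 7: h_left=-1, h_right=5, diff=6 [FAIL (|-1-5|=6 > 1)], height=6
Node 32 violates the condition: |-1 - 1| = 2 > 1.
Result: Not balanced


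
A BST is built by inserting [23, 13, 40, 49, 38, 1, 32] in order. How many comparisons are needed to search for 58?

Search path for 58: 23 -> 40 -> 49
Found: False
Comparisons: 3


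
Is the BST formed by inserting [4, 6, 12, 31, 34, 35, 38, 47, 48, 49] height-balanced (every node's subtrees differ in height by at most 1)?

Tree (level-order array): [4, None, 6, None, 12, None, 31, None, 34, None, 35, None, 38, None, 47, None, 48, None, 49]
Definition: a tree is height-balanced if, at every node, |h(left) - h(right)| <= 1 (empty subtree has height -1).
Bottom-up per-node check:
  node 49: h_left=-1, h_right=-1, diff=0 [OK], height=0
  node 48: h_left=-1, h_right=0, diff=1 [OK], height=1
  node 47: h_left=-1, h_right=1, diff=2 [FAIL (|-1-1|=2 > 1)], height=2
  node 38: h_left=-1, h_right=2, diff=3 [FAIL (|-1-2|=3 > 1)], height=3
  node 35: h_left=-1, h_right=3, diff=4 [FAIL (|-1-3|=4 > 1)], height=4
  node 34: h_left=-1, h_right=4, diff=5 [FAIL (|-1-4|=5 > 1)], height=5
  node 31: h_left=-1, h_right=5, diff=6 [FAIL (|-1-5|=6 > 1)], height=6
  node 12: h_left=-1, h_right=6, diff=7 [FAIL (|-1-6|=7 > 1)], height=7
  node 6: h_left=-1, h_right=7, diff=8 [FAIL (|-1-7|=8 > 1)], height=8
  node 4: h_left=-1, h_right=8, diff=9 [FAIL (|-1-8|=9 > 1)], height=9
Node 47 violates the condition: |-1 - 1| = 2 > 1.
Result: Not balanced


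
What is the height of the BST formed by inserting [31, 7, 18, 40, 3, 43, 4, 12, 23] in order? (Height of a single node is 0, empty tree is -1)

Insertion order: [31, 7, 18, 40, 3, 43, 4, 12, 23]
Tree (level-order array): [31, 7, 40, 3, 18, None, 43, None, 4, 12, 23]
Compute height bottom-up (empty subtree = -1):
  height(4) = 1 + max(-1, -1) = 0
  height(3) = 1 + max(-1, 0) = 1
  height(12) = 1 + max(-1, -1) = 0
  height(23) = 1 + max(-1, -1) = 0
  height(18) = 1 + max(0, 0) = 1
  height(7) = 1 + max(1, 1) = 2
  height(43) = 1 + max(-1, -1) = 0
  height(40) = 1 + max(-1, 0) = 1
  height(31) = 1 + max(2, 1) = 3
Height = 3


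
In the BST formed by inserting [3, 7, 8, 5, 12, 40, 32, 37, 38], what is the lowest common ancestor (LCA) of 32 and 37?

Tree insertion order: [3, 7, 8, 5, 12, 40, 32, 37, 38]
Tree (level-order array): [3, None, 7, 5, 8, None, None, None, 12, None, 40, 32, None, None, 37, None, 38]
In a BST, the LCA of p=32, q=37 is the first node v on the
root-to-leaf path with p <= v <= q (go left if both < v, right if both > v).
Walk from root:
  at 3: both 32 and 37 > 3, go right
  at 7: both 32 and 37 > 7, go right
  at 8: both 32 and 37 > 8, go right
  at 12: both 32 and 37 > 12, go right
  at 40: both 32 and 37 < 40, go left
  at 32: 32 <= 32 <= 37, this is the LCA
LCA = 32


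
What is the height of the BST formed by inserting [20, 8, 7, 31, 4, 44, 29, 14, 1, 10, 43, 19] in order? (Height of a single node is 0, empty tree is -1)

Insertion order: [20, 8, 7, 31, 4, 44, 29, 14, 1, 10, 43, 19]
Tree (level-order array): [20, 8, 31, 7, 14, 29, 44, 4, None, 10, 19, None, None, 43, None, 1]
Compute height bottom-up (empty subtree = -1):
  height(1) = 1 + max(-1, -1) = 0
  height(4) = 1 + max(0, -1) = 1
  height(7) = 1 + max(1, -1) = 2
  height(10) = 1 + max(-1, -1) = 0
  height(19) = 1 + max(-1, -1) = 0
  height(14) = 1 + max(0, 0) = 1
  height(8) = 1 + max(2, 1) = 3
  height(29) = 1 + max(-1, -1) = 0
  height(43) = 1 + max(-1, -1) = 0
  height(44) = 1 + max(0, -1) = 1
  height(31) = 1 + max(0, 1) = 2
  height(20) = 1 + max(3, 2) = 4
Height = 4


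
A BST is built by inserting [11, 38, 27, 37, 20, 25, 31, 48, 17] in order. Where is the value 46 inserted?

Starting tree (level order): [11, None, 38, 27, 48, 20, 37, None, None, 17, 25, 31]
Insertion path: 11 -> 38 -> 48
Result: insert 46 as left child of 48
Final tree (level order): [11, None, 38, 27, 48, 20, 37, 46, None, 17, 25, 31]


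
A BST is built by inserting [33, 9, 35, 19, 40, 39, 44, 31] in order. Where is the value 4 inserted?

Starting tree (level order): [33, 9, 35, None, 19, None, 40, None, 31, 39, 44]
Insertion path: 33 -> 9
Result: insert 4 as left child of 9
Final tree (level order): [33, 9, 35, 4, 19, None, 40, None, None, None, 31, 39, 44]


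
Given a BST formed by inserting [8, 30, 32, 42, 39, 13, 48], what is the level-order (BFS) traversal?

Tree insertion order: [8, 30, 32, 42, 39, 13, 48]
Tree (level-order array): [8, None, 30, 13, 32, None, None, None, 42, 39, 48]
BFS from the root, enqueuing left then right child of each popped node:
  queue [8] -> pop 8, enqueue [30], visited so far: [8]
  queue [30] -> pop 30, enqueue [13, 32], visited so far: [8, 30]
  queue [13, 32] -> pop 13, enqueue [none], visited so far: [8, 30, 13]
  queue [32] -> pop 32, enqueue [42], visited so far: [8, 30, 13, 32]
  queue [42] -> pop 42, enqueue [39, 48], visited so far: [8, 30, 13, 32, 42]
  queue [39, 48] -> pop 39, enqueue [none], visited so far: [8, 30, 13, 32, 42, 39]
  queue [48] -> pop 48, enqueue [none], visited so far: [8, 30, 13, 32, 42, 39, 48]
Result: [8, 30, 13, 32, 42, 39, 48]


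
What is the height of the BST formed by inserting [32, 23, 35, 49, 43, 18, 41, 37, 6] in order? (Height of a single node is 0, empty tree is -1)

Insertion order: [32, 23, 35, 49, 43, 18, 41, 37, 6]
Tree (level-order array): [32, 23, 35, 18, None, None, 49, 6, None, 43, None, None, None, 41, None, 37]
Compute height bottom-up (empty subtree = -1):
  height(6) = 1 + max(-1, -1) = 0
  height(18) = 1 + max(0, -1) = 1
  height(23) = 1 + max(1, -1) = 2
  height(37) = 1 + max(-1, -1) = 0
  height(41) = 1 + max(0, -1) = 1
  height(43) = 1 + max(1, -1) = 2
  height(49) = 1 + max(2, -1) = 3
  height(35) = 1 + max(-1, 3) = 4
  height(32) = 1 + max(2, 4) = 5
Height = 5


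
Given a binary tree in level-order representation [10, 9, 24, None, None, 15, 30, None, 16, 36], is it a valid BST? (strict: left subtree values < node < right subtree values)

Level-order array: [10, 9, 24, None, None, 15, 30, None, 16, 36]
Validate using subtree bounds (lo, hi): at each node, require lo < value < hi,
then recurse left with hi=value and right with lo=value.
Preorder trace (stopping at first violation):
  at node 10 with bounds (-inf, +inf): OK
  at node 9 with bounds (-inf, 10): OK
  at node 24 with bounds (10, +inf): OK
  at node 15 with bounds (10, 24): OK
  at node 16 with bounds (15, 24): OK
  at node 30 with bounds (24, +inf): OK
  at node 36 with bounds (24, 30): VIOLATION
Node 36 violates its bound: not (24 < 36 < 30).
Result: Not a valid BST


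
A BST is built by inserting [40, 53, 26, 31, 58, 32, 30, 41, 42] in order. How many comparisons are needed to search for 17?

Search path for 17: 40 -> 26
Found: False
Comparisons: 2


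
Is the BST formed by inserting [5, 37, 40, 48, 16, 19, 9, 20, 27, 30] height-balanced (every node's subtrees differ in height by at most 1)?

Tree (level-order array): [5, None, 37, 16, 40, 9, 19, None, 48, None, None, None, 20, None, None, None, 27, None, 30]
Definition: a tree is height-balanced if, at every node, |h(left) - h(right)| <= 1 (empty subtree has height -1).
Bottom-up per-node check:
  node 9: h_left=-1, h_right=-1, diff=0 [OK], height=0
  node 30: h_left=-1, h_right=-1, diff=0 [OK], height=0
  node 27: h_left=-1, h_right=0, diff=1 [OK], height=1
  node 20: h_left=-1, h_right=1, diff=2 [FAIL (|-1-1|=2 > 1)], height=2
  node 19: h_left=-1, h_right=2, diff=3 [FAIL (|-1-2|=3 > 1)], height=3
  node 16: h_left=0, h_right=3, diff=3 [FAIL (|0-3|=3 > 1)], height=4
  node 48: h_left=-1, h_right=-1, diff=0 [OK], height=0
  node 40: h_left=-1, h_right=0, diff=1 [OK], height=1
  node 37: h_left=4, h_right=1, diff=3 [FAIL (|4-1|=3 > 1)], height=5
  node 5: h_left=-1, h_right=5, diff=6 [FAIL (|-1-5|=6 > 1)], height=6
Node 20 violates the condition: |-1 - 1| = 2 > 1.
Result: Not balanced


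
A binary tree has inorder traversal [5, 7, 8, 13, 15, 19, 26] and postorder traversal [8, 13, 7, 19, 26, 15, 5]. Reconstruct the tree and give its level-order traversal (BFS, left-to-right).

Inorder:   [5, 7, 8, 13, 15, 19, 26]
Postorder: [8, 13, 7, 19, 26, 15, 5]
Algorithm: postorder visits root last, so walk postorder right-to-left;
each value is the root of the current inorder slice — split it at that
value, recurse on the right subtree first, then the left.
Recursive splits:
  root=5; inorder splits into left=[], right=[7, 8, 13, 15, 19, 26]
  root=15; inorder splits into left=[7, 8, 13], right=[19, 26]
  root=26; inorder splits into left=[19], right=[]
  root=19; inorder splits into left=[], right=[]
  root=7; inorder splits into left=[], right=[8, 13]
  root=13; inorder splits into left=[8], right=[]
  root=8; inorder splits into left=[], right=[]
Reconstructed level-order: [5, 15, 7, 26, 13, 19, 8]


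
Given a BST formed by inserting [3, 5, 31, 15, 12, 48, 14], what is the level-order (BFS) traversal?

Tree insertion order: [3, 5, 31, 15, 12, 48, 14]
Tree (level-order array): [3, None, 5, None, 31, 15, 48, 12, None, None, None, None, 14]
BFS from the root, enqueuing left then right child of each popped node:
  queue [3] -> pop 3, enqueue [5], visited so far: [3]
  queue [5] -> pop 5, enqueue [31], visited so far: [3, 5]
  queue [31] -> pop 31, enqueue [15, 48], visited so far: [3, 5, 31]
  queue [15, 48] -> pop 15, enqueue [12], visited so far: [3, 5, 31, 15]
  queue [48, 12] -> pop 48, enqueue [none], visited so far: [3, 5, 31, 15, 48]
  queue [12] -> pop 12, enqueue [14], visited so far: [3, 5, 31, 15, 48, 12]
  queue [14] -> pop 14, enqueue [none], visited so far: [3, 5, 31, 15, 48, 12, 14]
Result: [3, 5, 31, 15, 48, 12, 14]


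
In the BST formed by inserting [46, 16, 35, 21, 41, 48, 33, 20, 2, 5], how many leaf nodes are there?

Tree built from: [46, 16, 35, 21, 41, 48, 33, 20, 2, 5]
Tree (level-order array): [46, 16, 48, 2, 35, None, None, None, 5, 21, 41, None, None, 20, 33]
Rule: A leaf has 0 children.
Per-node child counts:
  node 46: 2 child(ren)
  node 16: 2 child(ren)
  node 2: 1 child(ren)
  node 5: 0 child(ren)
  node 35: 2 child(ren)
  node 21: 2 child(ren)
  node 20: 0 child(ren)
  node 33: 0 child(ren)
  node 41: 0 child(ren)
  node 48: 0 child(ren)
Matching nodes: [5, 20, 33, 41, 48]
Count of leaf nodes: 5


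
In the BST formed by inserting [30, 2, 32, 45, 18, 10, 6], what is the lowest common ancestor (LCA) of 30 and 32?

Tree insertion order: [30, 2, 32, 45, 18, 10, 6]
Tree (level-order array): [30, 2, 32, None, 18, None, 45, 10, None, None, None, 6]
In a BST, the LCA of p=30, q=32 is the first node v on the
root-to-leaf path with p <= v <= q (go left if both < v, right if both > v).
Walk from root:
  at 30: 30 <= 30 <= 32, this is the LCA
LCA = 30


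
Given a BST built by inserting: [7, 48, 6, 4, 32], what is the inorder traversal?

Tree insertion order: [7, 48, 6, 4, 32]
Tree (level-order array): [7, 6, 48, 4, None, 32]
Inorder traversal: [4, 6, 7, 32, 48]


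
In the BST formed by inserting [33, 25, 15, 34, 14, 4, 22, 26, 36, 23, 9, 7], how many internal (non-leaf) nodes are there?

Tree built from: [33, 25, 15, 34, 14, 4, 22, 26, 36, 23, 9, 7]
Tree (level-order array): [33, 25, 34, 15, 26, None, 36, 14, 22, None, None, None, None, 4, None, None, 23, None, 9, None, None, 7]
Rule: An internal node has at least one child.
Per-node child counts:
  node 33: 2 child(ren)
  node 25: 2 child(ren)
  node 15: 2 child(ren)
  node 14: 1 child(ren)
  node 4: 1 child(ren)
  node 9: 1 child(ren)
  node 7: 0 child(ren)
  node 22: 1 child(ren)
  node 23: 0 child(ren)
  node 26: 0 child(ren)
  node 34: 1 child(ren)
  node 36: 0 child(ren)
Matching nodes: [33, 25, 15, 14, 4, 9, 22, 34]
Count of internal (non-leaf) nodes: 8


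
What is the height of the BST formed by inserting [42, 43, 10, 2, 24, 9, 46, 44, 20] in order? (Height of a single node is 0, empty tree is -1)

Insertion order: [42, 43, 10, 2, 24, 9, 46, 44, 20]
Tree (level-order array): [42, 10, 43, 2, 24, None, 46, None, 9, 20, None, 44]
Compute height bottom-up (empty subtree = -1):
  height(9) = 1 + max(-1, -1) = 0
  height(2) = 1 + max(-1, 0) = 1
  height(20) = 1 + max(-1, -1) = 0
  height(24) = 1 + max(0, -1) = 1
  height(10) = 1 + max(1, 1) = 2
  height(44) = 1 + max(-1, -1) = 0
  height(46) = 1 + max(0, -1) = 1
  height(43) = 1 + max(-1, 1) = 2
  height(42) = 1 + max(2, 2) = 3
Height = 3


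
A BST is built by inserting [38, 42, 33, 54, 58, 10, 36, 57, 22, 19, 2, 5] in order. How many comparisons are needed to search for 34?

Search path for 34: 38 -> 33 -> 36
Found: False
Comparisons: 3


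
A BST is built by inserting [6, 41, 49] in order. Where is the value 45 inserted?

Starting tree (level order): [6, None, 41, None, 49]
Insertion path: 6 -> 41 -> 49
Result: insert 45 as left child of 49
Final tree (level order): [6, None, 41, None, 49, 45]


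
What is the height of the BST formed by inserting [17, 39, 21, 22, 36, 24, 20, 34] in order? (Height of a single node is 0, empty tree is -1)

Insertion order: [17, 39, 21, 22, 36, 24, 20, 34]
Tree (level-order array): [17, None, 39, 21, None, 20, 22, None, None, None, 36, 24, None, None, 34]
Compute height bottom-up (empty subtree = -1):
  height(20) = 1 + max(-1, -1) = 0
  height(34) = 1 + max(-1, -1) = 0
  height(24) = 1 + max(-1, 0) = 1
  height(36) = 1 + max(1, -1) = 2
  height(22) = 1 + max(-1, 2) = 3
  height(21) = 1 + max(0, 3) = 4
  height(39) = 1 + max(4, -1) = 5
  height(17) = 1 + max(-1, 5) = 6
Height = 6


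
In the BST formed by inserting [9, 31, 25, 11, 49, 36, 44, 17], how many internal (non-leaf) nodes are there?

Tree built from: [9, 31, 25, 11, 49, 36, 44, 17]
Tree (level-order array): [9, None, 31, 25, 49, 11, None, 36, None, None, 17, None, 44]
Rule: An internal node has at least one child.
Per-node child counts:
  node 9: 1 child(ren)
  node 31: 2 child(ren)
  node 25: 1 child(ren)
  node 11: 1 child(ren)
  node 17: 0 child(ren)
  node 49: 1 child(ren)
  node 36: 1 child(ren)
  node 44: 0 child(ren)
Matching nodes: [9, 31, 25, 11, 49, 36]
Count of internal (non-leaf) nodes: 6


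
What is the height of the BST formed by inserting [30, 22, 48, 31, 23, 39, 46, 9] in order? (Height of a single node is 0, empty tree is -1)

Insertion order: [30, 22, 48, 31, 23, 39, 46, 9]
Tree (level-order array): [30, 22, 48, 9, 23, 31, None, None, None, None, None, None, 39, None, 46]
Compute height bottom-up (empty subtree = -1):
  height(9) = 1 + max(-1, -1) = 0
  height(23) = 1 + max(-1, -1) = 0
  height(22) = 1 + max(0, 0) = 1
  height(46) = 1 + max(-1, -1) = 0
  height(39) = 1 + max(-1, 0) = 1
  height(31) = 1 + max(-1, 1) = 2
  height(48) = 1 + max(2, -1) = 3
  height(30) = 1 + max(1, 3) = 4
Height = 4


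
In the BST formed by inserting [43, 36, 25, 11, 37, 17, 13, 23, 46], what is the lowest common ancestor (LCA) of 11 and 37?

Tree insertion order: [43, 36, 25, 11, 37, 17, 13, 23, 46]
Tree (level-order array): [43, 36, 46, 25, 37, None, None, 11, None, None, None, None, 17, 13, 23]
In a BST, the LCA of p=11, q=37 is the first node v on the
root-to-leaf path with p <= v <= q (go left if both < v, right if both > v).
Walk from root:
  at 43: both 11 and 37 < 43, go left
  at 36: 11 <= 36 <= 37, this is the LCA
LCA = 36


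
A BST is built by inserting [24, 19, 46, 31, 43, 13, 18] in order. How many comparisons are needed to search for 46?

Search path for 46: 24 -> 46
Found: True
Comparisons: 2


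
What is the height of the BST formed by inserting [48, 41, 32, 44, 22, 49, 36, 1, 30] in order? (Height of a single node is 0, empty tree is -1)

Insertion order: [48, 41, 32, 44, 22, 49, 36, 1, 30]
Tree (level-order array): [48, 41, 49, 32, 44, None, None, 22, 36, None, None, 1, 30]
Compute height bottom-up (empty subtree = -1):
  height(1) = 1 + max(-1, -1) = 0
  height(30) = 1 + max(-1, -1) = 0
  height(22) = 1 + max(0, 0) = 1
  height(36) = 1 + max(-1, -1) = 0
  height(32) = 1 + max(1, 0) = 2
  height(44) = 1 + max(-1, -1) = 0
  height(41) = 1 + max(2, 0) = 3
  height(49) = 1 + max(-1, -1) = 0
  height(48) = 1 + max(3, 0) = 4
Height = 4


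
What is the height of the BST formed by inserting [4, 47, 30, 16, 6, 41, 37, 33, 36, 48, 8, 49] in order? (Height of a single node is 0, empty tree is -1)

Insertion order: [4, 47, 30, 16, 6, 41, 37, 33, 36, 48, 8, 49]
Tree (level-order array): [4, None, 47, 30, 48, 16, 41, None, 49, 6, None, 37, None, None, None, None, 8, 33, None, None, None, None, 36]
Compute height bottom-up (empty subtree = -1):
  height(8) = 1 + max(-1, -1) = 0
  height(6) = 1 + max(-1, 0) = 1
  height(16) = 1 + max(1, -1) = 2
  height(36) = 1 + max(-1, -1) = 0
  height(33) = 1 + max(-1, 0) = 1
  height(37) = 1 + max(1, -1) = 2
  height(41) = 1 + max(2, -1) = 3
  height(30) = 1 + max(2, 3) = 4
  height(49) = 1 + max(-1, -1) = 0
  height(48) = 1 + max(-1, 0) = 1
  height(47) = 1 + max(4, 1) = 5
  height(4) = 1 + max(-1, 5) = 6
Height = 6


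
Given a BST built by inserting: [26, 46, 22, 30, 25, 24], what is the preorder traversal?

Tree insertion order: [26, 46, 22, 30, 25, 24]
Tree (level-order array): [26, 22, 46, None, 25, 30, None, 24]
Preorder traversal: [26, 22, 25, 24, 46, 30]


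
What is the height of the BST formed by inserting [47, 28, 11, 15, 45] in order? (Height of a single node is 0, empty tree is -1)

Insertion order: [47, 28, 11, 15, 45]
Tree (level-order array): [47, 28, None, 11, 45, None, 15]
Compute height bottom-up (empty subtree = -1):
  height(15) = 1 + max(-1, -1) = 0
  height(11) = 1 + max(-1, 0) = 1
  height(45) = 1 + max(-1, -1) = 0
  height(28) = 1 + max(1, 0) = 2
  height(47) = 1 + max(2, -1) = 3
Height = 3


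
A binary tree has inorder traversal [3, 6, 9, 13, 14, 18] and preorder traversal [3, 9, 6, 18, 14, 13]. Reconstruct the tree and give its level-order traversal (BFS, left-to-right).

Inorder:  [3, 6, 9, 13, 14, 18]
Preorder: [3, 9, 6, 18, 14, 13]
Algorithm: preorder visits root first, so consume preorder in order;
for each root, split the current inorder slice at that value into
left-subtree inorder and right-subtree inorder, then recurse.
Recursive splits:
  root=3; inorder splits into left=[], right=[6, 9, 13, 14, 18]
  root=9; inorder splits into left=[6], right=[13, 14, 18]
  root=6; inorder splits into left=[], right=[]
  root=18; inorder splits into left=[13, 14], right=[]
  root=14; inorder splits into left=[13], right=[]
  root=13; inorder splits into left=[], right=[]
Reconstructed level-order: [3, 9, 6, 18, 14, 13]


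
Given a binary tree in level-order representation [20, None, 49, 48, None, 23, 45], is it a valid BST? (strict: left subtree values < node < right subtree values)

Level-order array: [20, None, 49, 48, None, 23, 45]
Validate using subtree bounds (lo, hi): at each node, require lo < value < hi,
then recurse left with hi=value and right with lo=value.
Preorder trace (stopping at first violation):
  at node 20 with bounds (-inf, +inf): OK
  at node 49 with bounds (20, +inf): OK
  at node 48 with bounds (20, 49): OK
  at node 23 with bounds (20, 48): OK
  at node 45 with bounds (48, 49): VIOLATION
Node 45 violates its bound: not (48 < 45 < 49).
Result: Not a valid BST


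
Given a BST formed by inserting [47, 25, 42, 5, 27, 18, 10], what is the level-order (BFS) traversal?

Tree insertion order: [47, 25, 42, 5, 27, 18, 10]
Tree (level-order array): [47, 25, None, 5, 42, None, 18, 27, None, 10]
BFS from the root, enqueuing left then right child of each popped node:
  queue [47] -> pop 47, enqueue [25], visited so far: [47]
  queue [25] -> pop 25, enqueue [5, 42], visited so far: [47, 25]
  queue [5, 42] -> pop 5, enqueue [18], visited so far: [47, 25, 5]
  queue [42, 18] -> pop 42, enqueue [27], visited so far: [47, 25, 5, 42]
  queue [18, 27] -> pop 18, enqueue [10], visited so far: [47, 25, 5, 42, 18]
  queue [27, 10] -> pop 27, enqueue [none], visited so far: [47, 25, 5, 42, 18, 27]
  queue [10] -> pop 10, enqueue [none], visited so far: [47, 25, 5, 42, 18, 27, 10]
Result: [47, 25, 5, 42, 18, 27, 10]


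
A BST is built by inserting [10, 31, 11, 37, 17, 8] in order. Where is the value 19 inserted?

Starting tree (level order): [10, 8, 31, None, None, 11, 37, None, 17]
Insertion path: 10 -> 31 -> 11 -> 17
Result: insert 19 as right child of 17
Final tree (level order): [10, 8, 31, None, None, 11, 37, None, 17, None, None, None, 19]


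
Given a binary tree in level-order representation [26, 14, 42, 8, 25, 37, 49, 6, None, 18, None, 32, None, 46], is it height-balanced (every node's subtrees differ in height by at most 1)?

Tree (level-order array): [26, 14, 42, 8, 25, 37, 49, 6, None, 18, None, 32, None, 46]
Definition: a tree is height-balanced if, at every node, |h(left) - h(right)| <= 1 (empty subtree has height -1).
Bottom-up per-node check:
  node 6: h_left=-1, h_right=-1, diff=0 [OK], height=0
  node 8: h_left=0, h_right=-1, diff=1 [OK], height=1
  node 18: h_left=-1, h_right=-1, diff=0 [OK], height=0
  node 25: h_left=0, h_right=-1, diff=1 [OK], height=1
  node 14: h_left=1, h_right=1, diff=0 [OK], height=2
  node 32: h_left=-1, h_right=-1, diff=0 [OK], height=0
  node 37: h_left=0, h_right=-1, diff=1 [OK], height=1
  node 46: h_left=-1, h_right=-1, diff=0 [OK], height=0
  node 49: h_left=0, h_right=-1, diff=1 [OK], height=1
  node 42: h_left=1, h_right=1, diff=0 [OK], height=2
  node 26: h_left=2, h_right=2, diff=0 [OK], height=3
All nodes satisfy the balance condition.
Result: Balanced


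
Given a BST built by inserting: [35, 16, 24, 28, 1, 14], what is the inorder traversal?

Tree insertion order: [35, 16, 24, 28, 1, 14]
Tree (level-order array): [35, 16, None, 1, 24, None, 14, None, 28]
Inorder traversal: [1, 14, 16, 24, 28, 35]


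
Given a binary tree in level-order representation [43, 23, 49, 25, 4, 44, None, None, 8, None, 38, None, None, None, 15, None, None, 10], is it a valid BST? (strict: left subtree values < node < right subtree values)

Level-order array: [43, 23, 49, 25, 4, 44, None, None, 8, None, 38, None, None, None, 15, None, None, 10]
Validate using subtree bounds (lo, hi): at each node, require lo < value < hi,
then recurse left with hi=value and right with lo=value.
Preorder trace (stopping at first violation):
  at node 43 with bounds (-inf, +inf): OK
  at node 23 with bounds (-inf, 43): OK
  at node 25 with bounds (-inf, 23): VIOLATION
Node 25 violates its bound: not (-inf < 25 < 23).
Result: Not a valid BST


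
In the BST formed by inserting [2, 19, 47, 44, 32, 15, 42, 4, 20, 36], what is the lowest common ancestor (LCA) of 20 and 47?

Tree insertion order: [2, 19, 47, 44, 32, 15, 42, 4, 20, 36]
Tree (level-order array): [2, None, 19, 15, 47, 4, None, 44, None, None, None, 32, None, 20, 42, None, None, 36]
In a BST, the LCA of p=20, q=47 is the first node v on the
root-to-leaf path with p <= v <= q (go left if both < v, right if both > v).
Walk from root:
  at 2: both 20 and 47 > 2, go right
  at 19: both 20 and 47 > 19, go right
  at 47: 20 <= 47 <= 47, this is the LCA
LCA = 47


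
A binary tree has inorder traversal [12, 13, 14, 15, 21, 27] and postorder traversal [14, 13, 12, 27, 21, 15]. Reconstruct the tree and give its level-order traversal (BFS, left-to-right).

Inorder:   [12, 13, 14, 15, 21, 27]
Postorder: [14, 13, 12, 27, 21, 15]
Algorithm: postorder visits root last, so walk postorder right-to-left;
each value is the root of the current inorder slice — split it at that
value, recurse on the right subtree first, then the left.
Recursive splits:
  root=15; inorder splits into left=[12, 13, 14], right=[21, 27]
  root=21; inorder splits into left=[], right=[27]
  root=27; inorder splits into left=[], right=[]
  root=12; inorder splits into left=[], right=[13, 14]
  root=13; inorder splits into left=[], right=[14]
  root=14; inorder splits into left=[], right=[]
Reconstructed level-order: [15, 12, 21, 13, 27, 14]


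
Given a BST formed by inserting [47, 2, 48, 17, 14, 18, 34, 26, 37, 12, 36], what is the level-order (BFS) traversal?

Tree insertion order: [47, 2, 48, 17, 14, 18, 34, 26, 37, 12, 36]
Tree (level-order array): [47, 2, 48, None, 17, None, None, 14, 18, 12, None, None, 34, None, None, 26, 37, None, None, 36]
BFS from the root, enqueuing left then right child of each popped node:
  queue [47] -> pop 47, enqueue [2, 48], visited so far: [47]
  queue [2, 48] -> pop 2, enqueue [17], visited so far: [47, 2]
  queue [48, 17] -> pop 48, enqueue [none], visited so far: [47, 2, 48]
  queue [17] -> pop 17, enqueue [14, 18], visited so far: [47, 2, 48, 17]
  queue [14, 18] -> pop 14, enqueue [12], visited so far: [47, 2, 48, 17, 14]
  queue [18, 12] -> pop 18, enqueue [34], visited so far: [47, 2, 48, 17, 14, 18]
  queue [12, 34] -> pop 12, enqueue [none], visited so far: [47, 2, 48, 17, 14, 18, 12]
  queue [34] -> pop 34, enqueue [26, 37], visited so far: [47, 2, 48, 17, 14, 18, 12, 34]
  queue [26, 37] -> pop 26, enqueue [none], visited so far: [47, 2, 48, 17, 14, 18, 12, 34, 26]
  queue [37] -> pop 37, enqueue [36], visited so far: [47, 2, 48, 17, 14, 18, 12, 34, 26, 37]
  queue [36] -> pop 36, enqueue [none], visited so far: [47, 2, 48, 17, 14, 18, 12, 34, 26, 37, 36]
Result: [47, 2, 48, 17, 14, 18, 12, 34, 26, 37, 36]
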